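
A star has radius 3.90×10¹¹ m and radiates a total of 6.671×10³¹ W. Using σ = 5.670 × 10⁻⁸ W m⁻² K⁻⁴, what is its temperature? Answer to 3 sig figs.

T ≈ 4.98×10³ K

Surface area A = 4πR² = 4π(3.90×10¹¹ m)² = 1.91134×10²⁴ m².
P = σAT⁴ ⇒ T = (P/(σA))^(1/4) = (6.671×10³¹/(5.670×10⁻⁸×1.91134×10²⁴))^(1/4) = 4.98×10³ K.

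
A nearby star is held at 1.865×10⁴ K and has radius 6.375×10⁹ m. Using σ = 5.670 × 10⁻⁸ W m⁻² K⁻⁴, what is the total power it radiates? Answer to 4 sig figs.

P ≈ 3.503×10³⁰ W

Surface area A = 4πR² = 4π(6.375×10⁹ m)² = 5.10705×10²⁰ m².
P = σAT⁴ = 5.670×10⁻⁸ × 5.10705×10²⁰ × (1.865×10⁴)⁴ = 3.503×10³⁰ W.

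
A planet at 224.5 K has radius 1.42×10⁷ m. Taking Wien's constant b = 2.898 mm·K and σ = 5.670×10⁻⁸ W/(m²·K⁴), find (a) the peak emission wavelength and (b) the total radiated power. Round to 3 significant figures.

(a) λ_max = b/T = 2.898×10⁻³/224.5 = 1.291×10⁻⁵ m = 12.9 μm.
Surface area A = 4πR² = 4π(1.42×10⁷ m)² = 2.53388×10¹⁵ m².
(b) P = σAT⁴ = 5.670×10⁻⁸×2.53388×10¹⁵×(224.5)⁴ = 3.65×10¹⁷ W.

λ_max ≈ 12.9 μm; P ≈ 3.65×10¹⁷ W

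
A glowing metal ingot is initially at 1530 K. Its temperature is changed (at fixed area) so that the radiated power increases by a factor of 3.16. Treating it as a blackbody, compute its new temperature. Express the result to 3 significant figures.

P ∝ T⁴, so T₂/T₁ = (P₂/P₁)^(1/4) = (3.16)^(1/4) = 1.33328.
T₂ = 1530 × 1.33328 = 2.04×10³ K.

T₂ ≈ 2.04×10³ K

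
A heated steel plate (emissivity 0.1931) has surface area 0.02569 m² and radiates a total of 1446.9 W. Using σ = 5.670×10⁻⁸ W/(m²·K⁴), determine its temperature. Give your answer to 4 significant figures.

Area A = 0.02569 m².
P = εσAT⁴ ⇒ T = (P/(εσA))^(1/4) = (1446.9/(0.1931×5.670×10⁻⁸×0.02569))^(1/4) = 1506 K.

T ≈ 1506 K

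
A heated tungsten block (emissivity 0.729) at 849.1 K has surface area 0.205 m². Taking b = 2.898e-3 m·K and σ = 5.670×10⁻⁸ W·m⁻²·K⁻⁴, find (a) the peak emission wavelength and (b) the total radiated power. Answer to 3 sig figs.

λ_max ≈ 3.41 μm; P ≈ 4.40×10³ W

(a) λ_max = b/T = 2.898×10⁻³/849.1 = 3.413×10⁻⁶ m = 3.41 μm.
Area A = 0.205 m².
(b) P = εσAT⁴ = 0.729×5.670×10⁻⁸×0.205×(849.1)⁴ = 4.40×10³ W.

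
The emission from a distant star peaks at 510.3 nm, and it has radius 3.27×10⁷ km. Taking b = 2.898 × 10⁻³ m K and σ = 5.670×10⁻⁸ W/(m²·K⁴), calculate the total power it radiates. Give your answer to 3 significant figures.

P ≈ 7.92×10²⁹ W

Wien's law: T = b/λ_max = 2.898×10⁻³/5.103×10⁻⁷ = 5679.01 K.
Surface area A = 4πR² = 4π(3.27×10¹⁰ m)² = 1.34371×10²² m².
Then P = σAT⁴ = 5.670×10⁻⁸×1.34371×10²²×(5679.01)⁴ = 7.92×10²⁹ W.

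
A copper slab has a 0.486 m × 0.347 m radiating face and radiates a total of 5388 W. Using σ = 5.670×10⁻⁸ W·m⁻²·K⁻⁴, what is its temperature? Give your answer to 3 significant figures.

Area A = 0.486 × 0.347 = 0.168642 m².
P = σAT⁴ ⇒ T = (P/(σA))^(1/4) = (5388/(5.670×10⁻⁸×0.168642))^(1/4) = 866 K.

T ≈ 866 K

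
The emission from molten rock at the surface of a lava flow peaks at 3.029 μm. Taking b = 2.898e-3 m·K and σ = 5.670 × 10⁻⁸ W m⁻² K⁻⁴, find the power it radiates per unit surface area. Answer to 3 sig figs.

I ≈ 4.75×10⁴ W/m²

Wien's law: T = b/λ_max = 2.898×10⁻³/3.029×10⁻⁶ = 956.751 K.
Then I = σT⁴ = 5.670×10⁻⁸×(956.751)⁴ = 4.75×10⁴ W/m².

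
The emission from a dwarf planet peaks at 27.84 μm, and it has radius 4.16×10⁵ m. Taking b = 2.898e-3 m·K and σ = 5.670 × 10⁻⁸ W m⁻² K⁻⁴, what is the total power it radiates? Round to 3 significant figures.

P ≈ 1.45×10¹³ W

Wien's law: T = b/λ_max = 2.898×10⁻³/2.784×10⁻⁵ = 104.095 K.
Surface area A = 4πR² = 4π(4.16×10⁵ m)² = 2.17469×10¹² m².
Then P = σAT⁴ = 5.670×10⁻⁸×2.17469×10¹²×(104.095)⁴ = 1.45×10¹³ W.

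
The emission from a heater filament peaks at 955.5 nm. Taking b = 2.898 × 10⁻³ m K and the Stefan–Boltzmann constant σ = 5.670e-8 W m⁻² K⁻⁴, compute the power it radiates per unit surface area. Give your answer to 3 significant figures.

Wien's law: T = b/λ_max = 2.898×10⁻³/9.555×10⁻⁷ = 3032.97 K.
Then I = σT⁴ = 5.670×10⁻⁸×(3032.97)⁴ = 4.80×10⁶ W/m².

I ≈ 4.80×10⁶ W/m²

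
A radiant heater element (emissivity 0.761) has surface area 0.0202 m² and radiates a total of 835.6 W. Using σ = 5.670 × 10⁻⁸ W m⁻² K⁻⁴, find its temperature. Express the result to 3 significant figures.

Area A = 0.0202 m².
P = εσAT⁴ ⇒ T = (P/(εσA))^(1/4) = (835.6/(0.761×5.670×10⁻⁸×0.0202))^(1/4) = 990 K.

T ≈ 990 K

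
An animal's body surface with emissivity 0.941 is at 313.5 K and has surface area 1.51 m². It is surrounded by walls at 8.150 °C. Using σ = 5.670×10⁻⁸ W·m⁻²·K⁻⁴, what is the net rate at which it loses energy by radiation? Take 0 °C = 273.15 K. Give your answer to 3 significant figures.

Surroundings: T = 8.150 °C + 273.15 = 281.300 K.
Area A = 1.51 m².
Net radiated power P_net = εσA(T⁴ − T₀⁴) = 0.941×5.670×10⁻⁸×1.51×(313.5⁴ − 281.300⁴).
T⁴ − T₀⁴ = 9.65940×10⁹ − 6.26151×10⁹ = 3.39789×10⁹ K⁴, so P_net = 274 W.

Net loss ≈ 274 W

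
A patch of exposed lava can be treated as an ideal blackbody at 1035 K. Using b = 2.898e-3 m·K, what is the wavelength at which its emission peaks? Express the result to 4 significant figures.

λ_max ≈ 2800 nm

Wien's displacement law: λ_max = b/T = (2.898×10⁻³ m·K)/(1035 K) = 2.8000×10⁻⁶ m.
That is 2800 nm, in the infrared range.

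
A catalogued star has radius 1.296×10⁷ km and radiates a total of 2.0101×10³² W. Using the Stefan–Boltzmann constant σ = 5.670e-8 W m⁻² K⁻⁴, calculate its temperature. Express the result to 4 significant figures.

T ≈ 3.600×10⁴ K

Surface area A = 4πR² = 4π(1.296×10¹⁰ m)² = 2.11067×10²¹ m².
P = σAT⁴ ⇒ T = (P/(σA))^(1/4) = (2.0101×10³²/(5.670×10⁻⁸×2.11067×10²¹))^(1/4) = 3.600×10⁴ K.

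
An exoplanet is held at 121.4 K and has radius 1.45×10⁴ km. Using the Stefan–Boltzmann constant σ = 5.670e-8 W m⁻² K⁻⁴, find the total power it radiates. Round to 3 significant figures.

P ≈ 3.25×10¹⁶ W

Surface area A = 4πR² = 4π(1.45×10⁷ m)² = 2.64208×10¹⁵ m².
P = σAT⁴ = 5.670×10⁻⁸ × 2.64208×10¹⁵ × (121.4)⁴ = 3.25×10¹⁶ W.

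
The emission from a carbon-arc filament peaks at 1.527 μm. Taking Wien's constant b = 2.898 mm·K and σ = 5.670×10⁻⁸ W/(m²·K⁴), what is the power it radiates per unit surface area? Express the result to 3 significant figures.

Wien's law: T = b/λ_max = 2.898×10⁻³/1.527×10⁻⁶ = 1897.84 K.
Then I = σT⁴ = 5.670×10⁻⁸×(1897.84)⁴ = 7.36×10⁵ W/m².

I ≈ 7.36×10⁵ W/m²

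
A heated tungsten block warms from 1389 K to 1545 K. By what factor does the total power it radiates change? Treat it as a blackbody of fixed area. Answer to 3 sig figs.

P₂/P₁ ≈ 1.53

P ∝ T⁴, so P₂/P₁ = (T₂/T₁)⁴ = (1545/1389)⁴ = (1.11231)⁴ = 1.53.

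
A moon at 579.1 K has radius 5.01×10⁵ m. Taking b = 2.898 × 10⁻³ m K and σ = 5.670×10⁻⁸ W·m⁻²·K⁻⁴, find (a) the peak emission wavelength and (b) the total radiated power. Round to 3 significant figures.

λ_max ≈ 5.00 μm; P ≈ 2.01×10¹⁶ W

(a) λ_max = b/T = 2.898×10⁻³/579.1 = 5.004×10⁻⁶ m = 5.00 μm.
Surface area A = 4πR² = 4π(5.01×10⁵ m)² = 3.15417×10¹² m².
(b) P = σAT⁴ = 5.670×10⁻⁸×3.15417×10¹²×(579.1)⁴ = 2.01×10¹⁶ W.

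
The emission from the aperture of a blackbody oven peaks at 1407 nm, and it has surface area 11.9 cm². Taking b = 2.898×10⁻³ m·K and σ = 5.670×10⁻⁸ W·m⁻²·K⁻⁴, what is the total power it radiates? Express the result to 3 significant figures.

P ≈ 1.21×10³ W

Wien's law: T = b/λ_max = 2.898×10⁻³/1.407×10⁻⁶ = 2059.70 K.
Area A = 11.9 cm² = 1.19×10⁻³ m².
Then P = σAT⁴ = 5.670×10⁻⁸×1.19×10⁻³×(2059.70)⁴ = 1.21×10³ W.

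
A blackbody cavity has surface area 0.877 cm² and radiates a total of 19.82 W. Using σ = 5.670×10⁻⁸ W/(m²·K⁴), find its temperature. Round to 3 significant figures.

Area A = 0.877 cm² = 8.77×10⁻⁵ m².
P = σAT⁴ ⇒ T = (P/(σA))^(1/4) = (19.82/(5.670×10⁻⁸×8.77×10⁻⁵))^(1/4) = 1.41×10³ K.

T ≈ 1.41×10³ K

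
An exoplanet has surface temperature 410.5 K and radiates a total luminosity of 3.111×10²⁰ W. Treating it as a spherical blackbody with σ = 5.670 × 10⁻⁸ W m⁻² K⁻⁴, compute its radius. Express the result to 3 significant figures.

R ≈ 1.24×10⁸ m

L = 4πR²σT⁴ ⇒ R = √(L/(4πσT⁴)).
σT⁴ = 1610.04 W/m², so R = √(3.111×10²⁰/(4π×1610.04)) = 1.24×10⁸ m.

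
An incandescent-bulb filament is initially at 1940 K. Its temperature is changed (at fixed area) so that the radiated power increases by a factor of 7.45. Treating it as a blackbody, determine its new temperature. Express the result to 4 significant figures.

T₂ ≈ 3205 K

P ∝ T⁴, so T₂/T₁ = (P₂/P₁)^(1/4) = (7.45)^(1/4) = 1.65211.
T₂ = 1940 × 1.65211 = 3205 K.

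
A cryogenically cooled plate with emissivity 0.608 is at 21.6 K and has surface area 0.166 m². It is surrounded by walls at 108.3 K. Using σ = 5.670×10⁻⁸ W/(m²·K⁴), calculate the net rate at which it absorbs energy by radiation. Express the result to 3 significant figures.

Net gain ≈ 0.786 W

Area A = 0.166 m².
Net radiated power P_net = εσA(T⁴ − T₀⁴) = 0.608×5.670×10⁻⁸×0.166×(21.6⁴ − 108.3⁴).
T⁴ − T₀⁴ = 2.17678×10⁵ − 1.37567×10⁸ = -1.37349×10⁸ K⁴, so P_net = -0.786 W — negative, meaning a net gain of 0.786 W.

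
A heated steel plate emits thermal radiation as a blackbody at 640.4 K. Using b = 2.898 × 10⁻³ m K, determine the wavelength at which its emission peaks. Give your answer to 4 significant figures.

λ_max ≈ 4.525 μm

Wien's displacement law: λ_max = b/T = (2.898×10⁻³ m·K)/(640.4 K) = 4.5253×10⁻⁶ m.
That is 4.525 μm, in the infrared range.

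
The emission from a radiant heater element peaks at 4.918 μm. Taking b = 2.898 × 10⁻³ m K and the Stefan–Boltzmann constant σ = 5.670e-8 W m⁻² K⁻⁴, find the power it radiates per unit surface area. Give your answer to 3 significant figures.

Wien's law: T = b/λ_max = 2.898×10⁻³/4.918×10⁻⁶ = 589.264 K.
Then I = σT⁴ = 5.670×10⁻⁸×(589.264)⁴ = 6.84×10³ W/m².

I ≈ 6.84×10³ W/m²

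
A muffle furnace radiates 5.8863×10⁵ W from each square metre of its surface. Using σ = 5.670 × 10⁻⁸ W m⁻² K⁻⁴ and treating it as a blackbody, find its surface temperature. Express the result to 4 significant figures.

T ≈ 1795 K

I = σT⁴, so T = (I/σ)^(1/4) = (5.8863×10⁵/(5.670×10⁻⁸))^(1/4) = 1795 K.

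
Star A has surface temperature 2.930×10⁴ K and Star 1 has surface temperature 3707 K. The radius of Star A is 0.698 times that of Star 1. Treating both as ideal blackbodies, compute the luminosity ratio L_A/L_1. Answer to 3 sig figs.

L_A/L_1 ≈ 1.90×10³

L ∝ R²T⁴, so L_A/L_1 = (R_A/R_1)²(T_A/T_1)⁴ = (0.698)² × (2.930×10⁴/3707)⁴ = 0.487204 × 3902.83 = 1.90×10³.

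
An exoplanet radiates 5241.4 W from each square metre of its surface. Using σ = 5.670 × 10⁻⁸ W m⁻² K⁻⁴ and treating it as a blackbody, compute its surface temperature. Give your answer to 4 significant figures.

T ≈ 551.4 K

I = σT⁴, so T = (I/σ)^(1/4) = (5241.4/(5.670×10⁻⁸))^(1/4) = 551.4 K.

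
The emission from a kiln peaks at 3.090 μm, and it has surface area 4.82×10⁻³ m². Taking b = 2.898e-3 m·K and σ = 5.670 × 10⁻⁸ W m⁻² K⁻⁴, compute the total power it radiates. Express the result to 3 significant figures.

Wien's law: T = b/λ_max = 2.898×10⁻³/3.090×10⁻⁶ = 937.864 K.
Area A = 4.82×10⁻³ m².
Then P = σAT⁴ = 5.670×10⁻⁸×4.82×10⁻³×(937.864)⁴ = 211 W.

P ≈ 211 W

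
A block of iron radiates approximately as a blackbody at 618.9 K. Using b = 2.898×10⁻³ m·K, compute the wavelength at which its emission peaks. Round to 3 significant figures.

λ_max ≈ 4.68 μm

Wien's displacement law: λ_max = b/T = (2.898×10⁻³ m·K)/(618.9 K) = 4.683×10⁻⁶ m.
That is 4.68 μm, in the infrared range.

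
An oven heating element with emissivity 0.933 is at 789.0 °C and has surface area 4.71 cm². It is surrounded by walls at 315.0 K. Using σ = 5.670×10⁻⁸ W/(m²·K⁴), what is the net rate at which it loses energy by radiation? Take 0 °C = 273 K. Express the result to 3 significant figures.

Net loss ≈ 31.4 W

T = 789.0 °C + 273 = 1062.0 K.
Area A = 4.71 cm² = 4.71×10⁻⁴ m².
Net radiated power P_net = εσA(T⁴ − T₀⁴) = 0.933×5.670×10⁻⁸×4.71×10⁻⁴×(1062.0⁴ − 315.0⁴).
T⁴ − T₀⁴ = 1.27203×10¹² − 9.84560×10⁹ = 1.26218×10¹² K⁴, so P_net = 31.4 W.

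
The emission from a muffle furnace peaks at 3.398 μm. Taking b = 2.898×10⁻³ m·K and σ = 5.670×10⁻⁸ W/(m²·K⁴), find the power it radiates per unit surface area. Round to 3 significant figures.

I ≈ 3.00×10⁴ W/m²

Wien's law: T = b/λ_max = 2.898×10⁻³/3.398×10⁻⁶ = 852.855 K.
Then I = σT⁴ = 5.670×10⁻⁸×(852.855)⁴ = 3.00×10⁴ W/m².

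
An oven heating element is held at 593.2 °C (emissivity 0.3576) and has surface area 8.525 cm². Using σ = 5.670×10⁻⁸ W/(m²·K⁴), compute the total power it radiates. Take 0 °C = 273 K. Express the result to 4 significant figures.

P ≈ 9.731 W

T = 593.2 °C + 273 = 866.2 K.
Area A = 8.525 cm² = 8.525×10⁻⁴ m².
P = εσAT⁴ = 0.3576 × 5.670×10⁻⁸ × 8.525×10⁻⁴ × (866.2)⁴ = 9.731 W.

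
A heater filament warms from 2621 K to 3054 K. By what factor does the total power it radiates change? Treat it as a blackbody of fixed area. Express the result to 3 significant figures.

P₂/P₁ ≈ 1.84

P ∝ T⁴, so P₂/P₁ = (T₂/T₁)⁴ = (3054/2621)⁴ = (1.16520)⁴ = 1.84.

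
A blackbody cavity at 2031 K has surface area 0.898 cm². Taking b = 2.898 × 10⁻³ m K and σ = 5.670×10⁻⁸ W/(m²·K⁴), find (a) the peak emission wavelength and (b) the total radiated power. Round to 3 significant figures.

(a) λ_max = b/T = 2.898×10⁻³/2031 = 1.427×10⁻⁶ m = 1.43×10³ nm.
Area A = 0.898 cm² = 8.98×10⁻⁵ m².
(b) P = σAT⁴ = 5.670×10⁻⁸×8.98×10⁻⁵×(2031)⁴ = 86.6 W.

λ_max ≈ 1.43×10³ nm; P ≈ 86.6 W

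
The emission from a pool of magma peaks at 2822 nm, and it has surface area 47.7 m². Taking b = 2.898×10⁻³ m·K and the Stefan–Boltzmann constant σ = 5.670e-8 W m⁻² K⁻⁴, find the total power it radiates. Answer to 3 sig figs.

P ≈ 3.01×10⁶ W

Wien's law: T = b/λ_max = 2.898×10⁻³/2.822×10⁻⁶ = 1026.93 K.
Area A = 47.7 m².
Then P = σAT⁴ = 5.670×10⁻⁸×47.7×(1026.93)⁴ = 3.01×10⁶ W.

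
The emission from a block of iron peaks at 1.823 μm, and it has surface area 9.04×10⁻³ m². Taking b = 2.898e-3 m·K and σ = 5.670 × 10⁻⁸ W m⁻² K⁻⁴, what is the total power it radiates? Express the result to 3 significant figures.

Wien's law: T = b/λ_max = 2.898×10⁻³/1.823×10⁻⁶ = 1589.69 K.
Area A = 9.04×10⁻³ m².
Then P = σAT⁴ = 5.670×10⁻⁸×9.04×10⁻³×(1589.69)⁴ = 3.27×10³ W.

P ≈ 3.27×10³ W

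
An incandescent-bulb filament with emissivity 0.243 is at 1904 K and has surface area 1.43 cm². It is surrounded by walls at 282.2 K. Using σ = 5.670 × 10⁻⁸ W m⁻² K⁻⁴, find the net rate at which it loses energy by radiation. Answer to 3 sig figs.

Area A = 1.43 cm² = 1.43×10⁻⁴ m².
Net radiated power P_net = εσA(T⁴ − T₀⁴) = 0.243×5.670×10⁻⁸×1.43×10⁻⁴×(1904⁴ − 282.2⁴).
T⁴ − T₀⁴ = 1.31422×10¹³ − 6.34203×10⁹ = 1.31359×10¹³ K⁴, so P_net = 25.9 W.

Net loss ≈ 25.9 W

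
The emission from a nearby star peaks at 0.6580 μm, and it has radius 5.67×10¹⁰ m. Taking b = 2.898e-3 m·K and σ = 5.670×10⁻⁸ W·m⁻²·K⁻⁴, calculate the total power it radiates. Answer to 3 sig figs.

P ≈ 8.62×10²⁹ W

Wien's law: T = b/λ_max = 2.898×10⁻³/6.580×10⁻⁷ = 4404.26 K.
Surface area A = 4πR² = 4π(5.67×10¹⁰ m)² = 4.03995×10²² m².
Then P = σAT⁴ = 5.670×10⁻⁸×4.03995×10²²×(4404.26)⁴ = 8.62×10²⁹ W.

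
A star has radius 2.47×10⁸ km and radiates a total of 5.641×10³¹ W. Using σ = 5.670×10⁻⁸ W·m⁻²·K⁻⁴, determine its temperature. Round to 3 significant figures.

T ≈ 6.00×10³ K

Surface area A = 4πR² = 4π(2.47×10¹¹ m)² = 7.66662×10²³ m².
P = σAT⁴ ⇒ T = (P/(σA))^(1/4) = (5.641×10³¹/(5.670×10⁻⁸×7.66662×10²³))^(1/4) = 6.00×10³ K.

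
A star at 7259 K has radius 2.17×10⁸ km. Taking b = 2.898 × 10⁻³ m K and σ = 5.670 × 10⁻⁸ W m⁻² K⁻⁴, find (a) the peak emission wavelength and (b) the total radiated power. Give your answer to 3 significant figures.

(a) λ_max = b/T = 2.898×10⁻³/7259 = 3.992×10⁻⁷ m = 399 nm.
Surface area A = 4πR² = 4π(2.17×10¹¹ m)² = 5.91738×10²³ m².
(b) P = σAT⁴ = 5.670×10⁻⁸×5.91738×10²³×(7259)⁴ = 9.32×10³¹ W.

λ_max ≈ 399 nm; P ≈ 9.32×10³¹ W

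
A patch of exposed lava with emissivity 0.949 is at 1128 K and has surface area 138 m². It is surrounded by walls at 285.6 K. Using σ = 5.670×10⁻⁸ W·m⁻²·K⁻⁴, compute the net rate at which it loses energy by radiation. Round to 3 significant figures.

Net loss ≈ 1.20×10⁷ W

Area A = 138 m².
Net radiated power P_net = εσA(T⁴ − T₀⁴) = 0.949×5.670×10⁻⁸×138×(1128⁴ − 285.6⁴).
T⁴ − T₀⁴ = 1.61896×10¹² − 6.65323×10⁹ = 1.61231×10¹² K⁴, so P_net = 1.20×10⁷ W.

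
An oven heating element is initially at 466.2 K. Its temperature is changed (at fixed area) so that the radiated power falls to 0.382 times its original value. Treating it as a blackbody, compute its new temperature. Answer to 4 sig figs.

T₂ ≈ 366.5 K

P ∝ T⁴, so T₂/T₁ = (P₂/P₁)^(1/4) = (0.382)^(1/4) = 0.786169.
T₂ = 466.2 × 0.786169 = 366.5 K.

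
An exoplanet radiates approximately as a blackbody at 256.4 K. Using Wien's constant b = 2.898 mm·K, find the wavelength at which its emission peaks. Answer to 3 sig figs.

λ_max ≈ 11.3 μm

Wien's displacement law: λ_max = b/T = (2.898×10⁻³ m·K)/(256.4 K) = 1.130×10⁻⁵ m.
That is 11.3 μm, in the infrared range.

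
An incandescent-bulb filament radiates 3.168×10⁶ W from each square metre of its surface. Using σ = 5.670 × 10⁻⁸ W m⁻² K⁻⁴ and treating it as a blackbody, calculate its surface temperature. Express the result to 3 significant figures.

I = σT⁴, so T = (I/σ)^(1/4) = (3.168×10⁶/(5.670×10⁻⁸))^(1/4) = 2.73×10³ K.

T ≈ 2.73×10³ K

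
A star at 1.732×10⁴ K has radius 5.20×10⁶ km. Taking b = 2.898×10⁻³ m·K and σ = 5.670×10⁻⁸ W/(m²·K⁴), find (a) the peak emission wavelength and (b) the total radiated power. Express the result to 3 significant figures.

(a) λ_max = b/T = 2.898×10⁻³/1.732×10⁴ = 1.673×10⁻⁷ m = 167 nm.
Surface area A = 4πR² = 4π(5.20×10⁹ m)² = 3.39795×10²⁰ m².
(b) P = σAT⁴ = 5.670×10⁻⁸×3.39795×10²⁰×(1.732×10⁴)⁴ = 1.73×10³⁰ W.

λ_max ≈ 167 nm; P ≈ 1.73×10³⁰ W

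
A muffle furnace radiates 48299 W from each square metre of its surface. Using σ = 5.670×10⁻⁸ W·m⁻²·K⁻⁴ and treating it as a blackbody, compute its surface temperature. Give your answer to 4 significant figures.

I = σT⁴, so T = (I/σ)^(1/4) = (48299/(5.670×10⁻⁸))^(1/4) = 960.7 K.

T ≈ 960.7 K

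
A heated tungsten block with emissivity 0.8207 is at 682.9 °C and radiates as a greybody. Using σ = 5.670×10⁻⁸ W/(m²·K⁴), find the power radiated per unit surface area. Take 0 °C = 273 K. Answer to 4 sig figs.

T = 682.9 °C + 273 = 955.9 K.
Stefan–Boltzmann: I = εσT⁴ = 0.8207 × 5.670×10⁻⁸ × (955.9)⁴ = 3.885×10⁴ W/m².

I ≈ 3.885×10⁴ W/m²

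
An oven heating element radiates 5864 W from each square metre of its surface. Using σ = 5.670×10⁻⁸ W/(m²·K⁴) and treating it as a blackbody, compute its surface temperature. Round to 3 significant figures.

T ≈ 567 K

I = σT⁴, so T = (I/σ)^(1/4) = (5864/(5.670×10⁻⁸))^(1/4) = 567 K.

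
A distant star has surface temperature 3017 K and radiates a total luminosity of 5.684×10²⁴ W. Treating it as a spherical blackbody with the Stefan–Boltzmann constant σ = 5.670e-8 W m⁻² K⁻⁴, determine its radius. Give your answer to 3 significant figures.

L = 4πR²σT⁴ ⇒ R = √(L/(4πσT⁴)).
σT⁴ = 4.69769×10⁶ W/m², so R = √(5.684×10²⁴/(4π×4.69769×10⁶)) = 3.10×10⁸ m.

R ≈ 3.10×10⁸ m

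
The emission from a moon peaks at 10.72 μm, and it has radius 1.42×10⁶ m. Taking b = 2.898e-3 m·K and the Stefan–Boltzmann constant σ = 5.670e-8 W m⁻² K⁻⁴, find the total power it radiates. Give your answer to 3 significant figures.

P ≈ 7.67×10¹⁵ W

Wien's law: T = b/λ_max = 2.898×10⁻³/1.072×10⁻⁵ = 270.336 K.
Surface area A = 4πR² = 4π(1.42×10⁶ m)² = 2.53388×10¹³ m².
Then P = σAT⁴ = 5.670×10⁻⁸×2.53388×10¹³×(270.336)⁴ = 7.67×10¹⁵ W.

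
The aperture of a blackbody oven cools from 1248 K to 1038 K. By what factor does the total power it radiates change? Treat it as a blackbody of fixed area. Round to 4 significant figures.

P ∝ T⁴, so P₂/P₁ = (T₂/T₁)⁴ = (1038/1248)⁴ = (0.831731)⁴ = 0.4786.

P₂/P₁ ≈ 0.4786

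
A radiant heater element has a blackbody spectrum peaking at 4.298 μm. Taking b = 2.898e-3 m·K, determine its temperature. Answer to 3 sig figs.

Wien's law gives T = b/λ_max = (2.898×10⁻³ m·K)/(4.298×10⁻⁶ m) = 674 K.

T ≈ 674 K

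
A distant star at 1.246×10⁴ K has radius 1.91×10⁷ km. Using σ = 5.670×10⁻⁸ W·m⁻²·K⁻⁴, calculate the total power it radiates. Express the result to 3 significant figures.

Surface area A = 4πR² = 4π(1.91×10¹⁰ m)² = 4.58434×10²¹ m².
P = σAT⁴ = 5.670×10⁻⁸ × 4.58434×10²¹ × (1.246×10⁴)⁴ = 6.27×10³⁰ W.

P ≈ 6.27×10³⁰ W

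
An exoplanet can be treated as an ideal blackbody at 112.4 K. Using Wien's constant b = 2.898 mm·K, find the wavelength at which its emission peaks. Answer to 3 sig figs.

λ_max ≈ 25.8 μm

Wien's displacement law: λ_max = b/T = (2.898×10⁻³ m·K)/(112.4 K) = 2.578×10⁻⁵ m.
That is 25.8 μm, in the infrared range.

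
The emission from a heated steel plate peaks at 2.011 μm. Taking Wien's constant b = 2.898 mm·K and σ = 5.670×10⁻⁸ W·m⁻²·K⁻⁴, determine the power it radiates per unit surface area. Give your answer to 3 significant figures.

Wien's law: T = b/λ_max = 2.898×10⁻³/2.011×10⁻⁶ = 1441.07 K.
Then I = σT⁴ = 5.670×10⁻⁸×(1441.07)⁴ = 2.45×10⁵ W/m².

I ≈ 2.45×10⁵ W/m²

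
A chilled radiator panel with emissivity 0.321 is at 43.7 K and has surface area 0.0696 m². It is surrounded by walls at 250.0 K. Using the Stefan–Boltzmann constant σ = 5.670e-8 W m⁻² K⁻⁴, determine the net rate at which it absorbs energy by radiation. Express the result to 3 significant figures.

Area A = 0.0696 m².
Net radiated power P_net = εσA(T⁴ − T₀⁴) = 0.321×5.670×10⁻⁸×0.0696×(43.7⁴ − 250.0⁴).
T⁴ − T₀⁴ = 3.64692×10⁶ − 3.90625×10⁹ = -3.90260×10⁹ K⁴, so P_net = -4.94 W — negative, meaning a net gain of 4.94 W.

Net gain ≈ 4.94 W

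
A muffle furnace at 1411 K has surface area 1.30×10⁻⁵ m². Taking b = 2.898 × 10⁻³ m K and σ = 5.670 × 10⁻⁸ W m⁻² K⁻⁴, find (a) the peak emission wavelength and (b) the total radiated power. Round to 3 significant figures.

λ_max ≈ 2.05×10³ nm; P ≈ 2.92 W

(a) λ_max = b/T = 2.898×10⁻³/1411 = 2.054×10⁻⁶ m = 2.05×10³ nm.
Area A = 1.30×10⁻⁵ m².
(b) P = σAT⁴ = 5.670×10⁻⁸×1.30×10⁻⁵×(1411)⁴ = 2.92 W.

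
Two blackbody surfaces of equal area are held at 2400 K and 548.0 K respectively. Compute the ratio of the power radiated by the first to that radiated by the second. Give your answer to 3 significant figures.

P₁/P₂ ≈ 368

With equal areas, P₁/P₂ = (T₁/T₂)⁴ = (2400/548.0)⁴ = 368.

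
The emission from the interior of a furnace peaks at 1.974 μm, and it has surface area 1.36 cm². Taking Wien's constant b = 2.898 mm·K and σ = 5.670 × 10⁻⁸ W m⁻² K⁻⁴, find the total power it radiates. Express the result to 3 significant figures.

P ≈ 35.8 W

Wien's law: T = b/λ_max = 2.898×10⁻³/1.974×10⁻⁶ = 1468.09 K.
Area A = 1.36 cm² = 1.36×10⁻⁴ m².
Then P = σAT⁴ = 5.670×10⁻⁸×1.36×10⁻⁴×(1468.09)⁴ = 35.8 W.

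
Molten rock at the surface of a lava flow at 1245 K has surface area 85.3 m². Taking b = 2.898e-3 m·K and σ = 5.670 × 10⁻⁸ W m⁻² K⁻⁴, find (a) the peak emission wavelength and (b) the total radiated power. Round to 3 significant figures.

(a) λ_max = b/T = 2.898×10⁻³/1245 = 2.328×10⁻⁶ m = 2.33×10³ nm.
Area A = 85.3 m².
(b) P = σAT⁴ = 5.670×10⁻⁸×85.3×(1245)⁴ = 1.16×10⁷ W.

λ_max ≈ 2.33×10³ nm; P ≈ 1.16×10⁷ W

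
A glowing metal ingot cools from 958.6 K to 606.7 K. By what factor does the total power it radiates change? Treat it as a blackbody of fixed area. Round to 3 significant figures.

P ∝ T⁴, so P₂/P₁ = (T₂/T₁)⁴ = (606.7/958.6)⁴ = (0.632902)⁴ = 0.160.

P₂/P₁ ≈ 0.160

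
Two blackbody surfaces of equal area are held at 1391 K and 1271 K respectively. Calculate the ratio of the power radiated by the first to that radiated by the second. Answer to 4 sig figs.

With equal areas, P₁/P₂ = (T₁/T₂)⁴ = (1391/1271)⁴ = 1.435.

P₁/P₂ ≈ 1.435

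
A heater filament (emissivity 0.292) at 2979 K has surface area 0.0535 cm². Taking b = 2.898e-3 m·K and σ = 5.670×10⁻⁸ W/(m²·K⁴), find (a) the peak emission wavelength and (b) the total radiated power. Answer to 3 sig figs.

(a) λ_max = b/T = 2.898×10⁻³/2979 = 9.728×10⁻⁷ m = 973 nm.
Area A = 0.0535 cm² = 5.35×10⁻⁶ m².
(b) P = εσAT⁴ = 0.292×5.670×10⁻⁸×5.35×10⁻⁶×(2979)⁴ = 6.98 W.

λ_max ≈ 973 nm; P ≈ 6.98 W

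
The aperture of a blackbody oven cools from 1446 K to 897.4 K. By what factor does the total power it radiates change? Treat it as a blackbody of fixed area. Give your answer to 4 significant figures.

P₂/P₁ ≈ 0.1483

P ∝ T⁴, so P₂/P₁ = (T₂/T₁)⁴ = (897.4/1446)⁴ = (0.620609)⁴ = 0.1483.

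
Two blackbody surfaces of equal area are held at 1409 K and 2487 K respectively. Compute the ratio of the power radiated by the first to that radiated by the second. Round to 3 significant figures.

P₁/P₂ ≈ 0.103

With equal areas, P₁/P₂ = (T₁/T₂)⁴ = (1409/2487)⁴ = 0.103.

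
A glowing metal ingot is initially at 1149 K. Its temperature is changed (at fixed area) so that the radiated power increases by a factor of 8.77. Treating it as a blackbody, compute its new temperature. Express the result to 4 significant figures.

P ∝ T⁴, so T₂/T₁ = (P₂/P₁)^(1/4) = (8.77)^(1/4) = 1.72088.
T₂ = 1149 × 1.72088 = 1977 K.

T₂ ≈ 1977 K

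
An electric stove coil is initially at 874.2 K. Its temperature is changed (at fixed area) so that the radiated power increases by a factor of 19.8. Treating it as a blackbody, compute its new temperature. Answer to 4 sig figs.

P ∝ T⁴, so T₂/T₁ = (P₂/P₁)^(1/4) = (19.8)^(1/4) = 2.10944.
T₂ = 874.2 × 2.10944 = 1844 K.

T₂ ≈ 1844 K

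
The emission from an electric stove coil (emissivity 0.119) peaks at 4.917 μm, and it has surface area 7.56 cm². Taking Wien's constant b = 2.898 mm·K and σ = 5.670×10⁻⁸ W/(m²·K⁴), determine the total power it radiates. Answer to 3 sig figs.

Wien's law: T = b/λ_max = 2.898×10⁻³/4.917×10⁻⁶ = 589.384 K.
Area A = 7.56 cm² = 7.56×10⁻⁴ m².
Then P = εσAT⁴ = 0.119×5.670×10⁻⁸×7.56×10⁻⁴×(589.384)⁴ = 0.616 W.

P ≈ 0.616 W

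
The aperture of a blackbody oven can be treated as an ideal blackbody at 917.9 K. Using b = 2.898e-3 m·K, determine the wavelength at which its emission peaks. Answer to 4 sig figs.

λ_max ≈ 3.157 μm

Wien's displacement law: λ_max = b/T = (2.898×10⁻³ m·K)/(917.9 K) = 3.1572×10⁻⁶ m.
That is 3.157 μm, in the infrared range.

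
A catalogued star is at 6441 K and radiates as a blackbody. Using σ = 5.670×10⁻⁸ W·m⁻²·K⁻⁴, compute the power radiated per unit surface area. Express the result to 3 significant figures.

Stefan–Boltzmann: I = σT⁴ = 5.670×10⁻⁸ × (6441)⁴ = 9.76×10⁷ W/m².

I ≈ 9.76×10⁷ W/m²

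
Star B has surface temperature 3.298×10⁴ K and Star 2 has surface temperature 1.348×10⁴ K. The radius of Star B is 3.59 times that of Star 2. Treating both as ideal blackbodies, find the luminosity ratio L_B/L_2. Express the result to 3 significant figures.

L ∝ R²T⁴, so L_B/L_2 = (R_B/R_2)²(T_B/T_2)⁴ = (3.59)² × (3.298×10⁴/1.348×10⁴)⁴ = 12.8881 × 35.8297 = 462.

L_B/L_2 ≈ 462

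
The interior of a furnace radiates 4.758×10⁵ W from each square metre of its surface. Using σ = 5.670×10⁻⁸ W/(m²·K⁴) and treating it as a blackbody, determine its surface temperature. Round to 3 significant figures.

I = σT⁴, so T = (I/σ)^(1/4) = (4.758×10⁵/(5.670×10⁻⁸))^(1/4) = 1.70×10³ K.

T ≈ 1.70×10³ K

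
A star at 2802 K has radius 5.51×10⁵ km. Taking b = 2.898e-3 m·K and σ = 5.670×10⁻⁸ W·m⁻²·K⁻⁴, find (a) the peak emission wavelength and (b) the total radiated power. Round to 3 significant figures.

(a) λ_max = b/T = 2.898×10⁻³/2802 = 1.034×10⁻⁶ m = 1.03×10³ nm.
Surface area A = 4πR² = 4π(5.51×10⁸ m)² = 3.81516×10¹⁸ m².
(b) P = σAT⁴ = 5.670×10⁻⁸×3.81516×10¹⁸×(2802)⁴ = 1.33×10²⁵ W.

λ_max ≈ 1.03×10³ nm; P ≈ 1.33×10²⁵ W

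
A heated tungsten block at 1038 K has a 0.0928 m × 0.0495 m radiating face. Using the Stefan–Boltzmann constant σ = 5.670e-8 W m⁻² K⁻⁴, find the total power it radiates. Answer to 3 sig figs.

P ≈ 302 W

Area A = 0.0928 × 0.0495 = 4.5936×10⁻³ m².
P = σAT⁴ = 5.670×10⁻⁸ × 4.5936×10⁻³ × (1038)⁴ = 302 W.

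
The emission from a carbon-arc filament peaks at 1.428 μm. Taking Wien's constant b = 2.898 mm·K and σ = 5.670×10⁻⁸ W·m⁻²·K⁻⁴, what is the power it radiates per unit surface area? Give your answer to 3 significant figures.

I ≈ 9.62×10⁵ W/m²

Wien's law: T = b/λ_max = 2.898×10⁻³/1.428×10⁻⁶ = 2029.41 K.
Then I = σT⁴ = 5.670×10⁻⁸×(2029.41)⁴ = 9.62×10⁵ W/m².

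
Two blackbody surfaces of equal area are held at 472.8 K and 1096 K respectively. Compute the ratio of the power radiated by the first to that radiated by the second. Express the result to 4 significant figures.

With equal areas, P₁/P₂ = (T₁/T₂)⁴ = (472.8/1096)⁴ = 0.03463.

P₁/P₂ ≈ 0.03463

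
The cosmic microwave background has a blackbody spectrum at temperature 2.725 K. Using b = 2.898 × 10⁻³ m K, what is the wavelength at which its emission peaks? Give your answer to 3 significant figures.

Wien's displacement law: λ_max = b/T = (2.898×10⁻³ m·K)/(2.725 K) = 1.063×10⁻³ m.
That is 1.06×10⁻³ m, in the microwave range.

λ_max ≈ 1.06×10⁻³ m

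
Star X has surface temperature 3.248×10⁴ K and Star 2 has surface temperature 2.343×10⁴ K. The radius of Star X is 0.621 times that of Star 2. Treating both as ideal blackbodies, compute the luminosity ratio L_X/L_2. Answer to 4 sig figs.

L ∝ R²T⁴, so L_X/L_2 = (R_X/R_2)²(T_X/T_2)⁴ = (0.621)² × (3.248×10⁴/2.343×10⁴)⁴ = 0.385641 × 3.69296 = 1.424.

L_X/L_2 ≈ 1.424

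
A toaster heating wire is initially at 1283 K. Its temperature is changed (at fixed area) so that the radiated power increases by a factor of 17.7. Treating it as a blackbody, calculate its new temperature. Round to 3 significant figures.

T₂ ≈ 2.63×10³ K

P ∝ T⁴, so T₂/T₁ = (P₂/P₁)^(1/4) = (17.7)^(1/4) = 2.05113.
T₂ = 1283 × 2.05113 = 2.63×10³ K.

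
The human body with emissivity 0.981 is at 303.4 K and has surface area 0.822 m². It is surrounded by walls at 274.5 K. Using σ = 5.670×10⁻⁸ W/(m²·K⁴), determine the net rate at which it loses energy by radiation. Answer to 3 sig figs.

Net loss ≈ 128 W

Area A = 0.822 m².
Net radiated power P_net = εσA(T⁴ − T₀⁴) = 0.981×5.670×10⁻⁸×0.822×(303.4⁴ − 274.5⁴).
T⁴ − T₀⁴ = 8.47349×10⁹ − 5.67766×10⁹ = 2.79583×10⁹ K⁴, so P_net = 128 W.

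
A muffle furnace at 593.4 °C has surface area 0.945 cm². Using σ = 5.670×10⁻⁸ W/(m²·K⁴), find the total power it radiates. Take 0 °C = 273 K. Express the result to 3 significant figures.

T = 593.4 °C + 273 = 866.4 K.
Area A = 0.945 cm² = 9.45×10⁻⁵ m².
P = σAT⁴ = 5.670×10⁻⁸ × 9.45×10⁻⁵ × (866.4)⁴ = 3.02 W.

P ≈ 3.02 W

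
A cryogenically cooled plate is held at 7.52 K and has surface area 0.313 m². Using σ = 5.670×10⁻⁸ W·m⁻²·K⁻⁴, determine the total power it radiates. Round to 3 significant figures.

Area A = 0.313 m².
P = σAT⁴ = 5.670×10⁻⁸ × 0.313 × (7.52)⁴ = 5.68×10⁻⁵ W.

P ≈ 5.68×10⁻⁵ W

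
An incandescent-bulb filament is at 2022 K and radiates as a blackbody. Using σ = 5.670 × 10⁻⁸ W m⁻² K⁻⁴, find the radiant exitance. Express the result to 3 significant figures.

I ≈ 9.48×10⁵ W/m²

Stefan–Boltzmann: I = σT⁴ = 5.670×10⁻⁸ × (2022)⁴ = 9.48×10⁵ W/m².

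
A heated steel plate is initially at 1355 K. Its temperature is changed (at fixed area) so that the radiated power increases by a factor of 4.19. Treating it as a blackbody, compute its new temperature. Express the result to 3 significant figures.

T₂ ≈ 1.94×10³ K

P ∝ T⁴, so T₂/T₁ = (P₂/P₁)^(1/4) = (4.19)^(1/4) = 1.43072.
T₂ = 1355 × 1.43072 = 1.94×10³ K.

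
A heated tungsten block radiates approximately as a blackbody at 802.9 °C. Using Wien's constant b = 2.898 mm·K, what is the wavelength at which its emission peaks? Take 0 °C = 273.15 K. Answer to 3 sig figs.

λ_max ≈ 2.69 μm

T = 802.9 °C + 273.15 = 1076.05 K.
Wien's displacement law: λ_max = b/T = (2.898×10⁻³ m·K)/(1076.05 K) = 2.693×10⁻⁶ m.
That is 2.69 μm, in the infrared range.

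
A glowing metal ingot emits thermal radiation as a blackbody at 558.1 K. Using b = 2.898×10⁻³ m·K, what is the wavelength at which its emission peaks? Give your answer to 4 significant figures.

Wien's displacement law: λ_max = b/T = (2.898×10⁻³ m·K)/(558.1 K) = 5.1926×10⁻⁶ m.
That is 5.193 μm, in the infrared range.

λ_max ≈ 5.193 μm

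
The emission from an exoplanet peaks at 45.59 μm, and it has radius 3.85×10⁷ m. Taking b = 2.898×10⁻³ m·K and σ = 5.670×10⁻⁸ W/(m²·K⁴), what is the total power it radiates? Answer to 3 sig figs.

Wien's law: T = b/λ_max = 2.898×10⁻³/4.559×10⁻⁵ = 63.5666 K.
Surface area A = 4πR² = 4π(3.85×10⁷ m)² = 1.86265×10¹⁶ m².
Then P = σAT⁴ = 5.670×10⁻⁸×1.86265×10¹⁶×(63.5666)⁴ = 1.72×10¹⁶ W.

P ≈ 1.72×10¹⁶ W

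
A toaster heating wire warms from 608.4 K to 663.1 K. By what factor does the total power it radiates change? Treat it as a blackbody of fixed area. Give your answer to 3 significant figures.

P₂/P₁ ≈ 1.41

P ∝ T⁴, so P₂/P₁ = (T₂/T₁)⁴ = (663.1/608.4)⁴ = (1.08991)⁴ = 1.41.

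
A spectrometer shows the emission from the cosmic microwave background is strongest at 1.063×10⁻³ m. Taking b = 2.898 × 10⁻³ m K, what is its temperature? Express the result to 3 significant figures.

Wien's law gives T = b/λ_max = (2.898×10⁻³ m·K)/(1.063×10⁻³ m) = 2.73 K.

T ≈ 2.73 K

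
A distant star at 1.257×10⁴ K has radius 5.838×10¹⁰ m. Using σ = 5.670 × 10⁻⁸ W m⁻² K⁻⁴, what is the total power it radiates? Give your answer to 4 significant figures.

P ≈ 6.063×10³¹ W

Surface area A = 4πR² = 4π(5.838×10¹⁰ m)² = 4.28290×10²² m².
P = σAT⁴ = 5.670×10⁻⁸ × 4.28290×10²² × (1.257×10⁴)⁴ = 6.063×10³¹ W.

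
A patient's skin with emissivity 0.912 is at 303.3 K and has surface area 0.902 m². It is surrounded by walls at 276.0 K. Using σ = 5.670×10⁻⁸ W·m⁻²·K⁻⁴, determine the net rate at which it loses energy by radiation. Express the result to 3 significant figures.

Net loss ≈ 124 W

Area A = 0.902 m².
Net radiated power P_net = εσA(T⁴ − T₀⁴) = 0.912×5.670×10⁻⁸×0.902×(303.3⁴ − 276.0⁴).
T⁴ − T₀⁴ = 8.46232×10⁹ − 5.80278×10⁹ = 2.65954×10⁹ K⁴, so P_net = 124 W.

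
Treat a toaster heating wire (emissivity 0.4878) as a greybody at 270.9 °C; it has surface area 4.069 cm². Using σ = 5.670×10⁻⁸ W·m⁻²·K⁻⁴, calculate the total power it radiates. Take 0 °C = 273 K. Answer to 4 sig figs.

T = 270.9 °C + 273 = 543.9 K.
Area A = 4.069 cm² = 4.069×10⁻⁴ m².
P = εσAT⁴ = 0.4878 × 5.670×10⁻⁸ × 4.069×10⁻⁴ × (543.9)⁴ = 0.9849 W.

P ≈ 0.9849 W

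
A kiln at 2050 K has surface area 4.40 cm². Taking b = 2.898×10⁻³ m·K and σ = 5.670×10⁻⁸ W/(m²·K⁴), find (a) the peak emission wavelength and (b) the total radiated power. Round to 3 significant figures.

(a) λ_max = b/T = 2.898×10⁻³/2050 = 1.414×10⁻⁶ m = 1.41 μm.
Area A = 4.40 cm² = 4.40×10⁻⁴ m².
(b) P = σAT⁴ = 5.670×10⁻⁸×4.40×10⁻⁴×(2050)⁴ = 441 W.

λ_max ≈ 1.41 μm; P ≈ 441 W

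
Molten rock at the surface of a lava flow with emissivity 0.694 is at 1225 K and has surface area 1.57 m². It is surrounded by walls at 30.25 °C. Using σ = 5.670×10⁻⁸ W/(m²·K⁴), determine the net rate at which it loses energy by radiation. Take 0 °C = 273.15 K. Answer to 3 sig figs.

Net loss ≈ 1.39×10⁵ W

Surroundings: T = 30.25 °C + 273.15 = 303.40 K.
Area A = 1.57 m².
Net radiated power P_net = εσA(T⁴ − T₀⁴) = 0.694×5.670×10⁻⁸×1.57×(1225⁴ − 303.40⁴).
T⁴ − T₀⁴ = 2.25188×10¹² − 8.47349×10⁹ = 2.24341×10¹² K⁴, so P_net = 1.39×10⁵ W.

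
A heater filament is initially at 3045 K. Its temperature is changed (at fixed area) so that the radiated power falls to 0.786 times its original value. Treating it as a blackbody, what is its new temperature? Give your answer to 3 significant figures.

P ∝ T⁴, so T₂/T₁ = (P₂/P₁)^(1/4) = (0.786)^(1/4) = 0.941577.
T₂ = 3045 × 0.941577 = 2.87×10³ K.

T₂ ≈ 2.87×10³ K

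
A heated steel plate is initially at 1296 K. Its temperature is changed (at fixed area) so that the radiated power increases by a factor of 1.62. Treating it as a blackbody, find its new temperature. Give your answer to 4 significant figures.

P ∝ T⁴, so T₂/T₁ = (P₂/P₁)^(1/4) = (1.62)^(1/4) = 1.12818.
T₂ = 1296 × 1.12818 = 1462 K.

T₂ ≈ 1462 K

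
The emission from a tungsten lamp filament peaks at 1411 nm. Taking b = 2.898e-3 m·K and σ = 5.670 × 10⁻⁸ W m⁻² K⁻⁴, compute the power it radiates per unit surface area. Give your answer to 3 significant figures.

Wien's law: T = b/λ_max = 2.898×10⁻³/1.411×10⁻⁶ = 2053.86 K.
Then I = σT⁴ = 5.670×10⁻⁸×(2053.86)⁴ = 1.01×10⁶ W/m².

I ≈ 1.01×10⁶ W/m²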